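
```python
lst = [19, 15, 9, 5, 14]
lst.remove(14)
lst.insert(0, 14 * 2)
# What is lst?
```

After line 1: lst = [19, 15, 9, 5, 14]
After line 2 (remove first 14): lst = [19, 15, 9, 5]
After line 3 (insert 28 at index 0): lst = [28, 19, 15, 9, 5]

[28, 19, 15, 9, 5]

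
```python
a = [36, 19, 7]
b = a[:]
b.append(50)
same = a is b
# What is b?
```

After line 1: a = [36, 19, 7]
After line 2 (b = a[:] is a shallow copy, new object): a = [36, 19, 7], b = [36, 19, 7]
After line 3 (append only mutates b): a = [36, 19, 7], b = [36, 19, 7, 50]
After line 4 (same = a is b; different objects -> False): same = False

[36, 19, 7, 50]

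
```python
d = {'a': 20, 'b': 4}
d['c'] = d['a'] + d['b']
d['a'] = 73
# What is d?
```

After line 1: d = {'a': 20, 'b': 4}
After line 2 (d['c'] = 20 + 4): d = {'a': 20, 'b': 4, 'c': 24}
After line 3: d = {'a': 73, 'b': 4, 'c': 24}

{'a': 73, 'b': 4, 'c': 24}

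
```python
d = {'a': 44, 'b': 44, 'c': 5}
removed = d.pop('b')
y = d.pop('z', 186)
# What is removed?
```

After line 1: d = {'a': 44, 'b': 44, 'c': 5}
After line 2 (pop 'b' returns 44): d = {'a': 44, 'c': 5}, removed = 44
After line 3 (pop 'z' missing, returns default 186): d = {'a': 44, 'c': 5}, y = 186

44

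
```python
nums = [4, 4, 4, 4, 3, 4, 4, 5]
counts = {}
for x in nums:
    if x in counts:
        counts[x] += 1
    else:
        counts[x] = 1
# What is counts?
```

Initial: counts = {}, nums = [4, 4, 4, 4, 3, 4, 4, 5]
See 4: counts = {4: 1}
See 4: counts = {4: 2}
See 4: counts = {4: 3}
See 4: counts = {4: 4}
See 3: counts = {4: 4, 3: 1}
See 4: counts = {4: 5, 3: 1}
See 4: counts = {4: 6, 3: 1}
See 5: counts = {4: 6, 3: 1, 5: 1}

{4: 6, 3: 1, 5: 1}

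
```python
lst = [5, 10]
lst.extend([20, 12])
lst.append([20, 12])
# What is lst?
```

After line 1: lst = [5, 10]
After line 2 (extend unpacks [20, 12]): lst = [5, 10, 20, 12]
After line 3 (append adds [20, 12] as single element): lst = [5, 10, 20, 12, [20, 12]]

[5, 10, 20, 12, [20, 12]]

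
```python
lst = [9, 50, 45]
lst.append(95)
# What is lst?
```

[9, 50, 45, 95]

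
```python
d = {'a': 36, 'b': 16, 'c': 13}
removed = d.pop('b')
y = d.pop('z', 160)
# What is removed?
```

After line 1: d = {'a': 36, 'b': 16, 'c': 13}
After line 2 (pop 'b' returns 16): d = {'a': 36, 'c': 13}, removed = 16
After line 3 (pop 'z' missing, returns default 160): d = {'a': 36, 'c': 13}, y = 160

16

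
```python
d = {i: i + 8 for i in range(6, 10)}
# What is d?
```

{6: 14, 7: 15, 8: 16, 9: 17}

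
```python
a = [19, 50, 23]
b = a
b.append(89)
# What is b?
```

After line 1: a = [19, 50, 23]
After line 2 (b = a is an alias, same object): a = [19, 50, 23], b = [19, 50, 23]
After line 3 (b.append mutates the shared list): a = [19, 50, 23, 89], b = [19, 50, 23, 89]

[19, 50, 23, 89]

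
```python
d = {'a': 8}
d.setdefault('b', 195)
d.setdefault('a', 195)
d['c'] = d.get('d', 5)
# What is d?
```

After line 1: d = {'a': 8}
After line 2 (setdefault adds 'b'=195): d = {'a': 8, 'b': 195}
After line 3 (setdefault 'a' no-op, already exists): d = {'a': 8, 'b': 195}
After line 4 (get('d', 5) returns default since 'd' not in d): d = {'a': 8, 'b': 195, 'c': 5}

{'a': 8, 'b': 195, 'c': 5}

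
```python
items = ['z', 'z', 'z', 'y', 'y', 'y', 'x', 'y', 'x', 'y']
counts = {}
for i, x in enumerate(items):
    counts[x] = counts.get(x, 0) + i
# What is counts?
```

Initial: counts = {}, items = ['z', 'z', 'z', 'y', 'y', 'y', 'x', 'y', 'x', 'y']
i=0, x='z': counts = {'z': 0}
i=1, x='z': counts = {'z': 1}
i=2, x='z': counts = {'z': 3}
i=3, x='y': counts = {'z': 3, 'y': 3}
i=4, x='y': counts = {'z': 3, 'y': 7}
i=5, x='y': counts = {'z': 3, 'y': 12}
i=6, x='x': counts = {'z': 3, 'y': 12, 'x': 6}
i=7, x='y': counts = {'z': 3, 'y': 19, 'x': 6}
i=8, x='x': counts = {'z': 3, 'y': 19, 'x': 14}
i=9, x='y': counts = {'z': 3, 'y': 28, 'x': 14}

{'z': 3, 'y': 28, 'x': 14}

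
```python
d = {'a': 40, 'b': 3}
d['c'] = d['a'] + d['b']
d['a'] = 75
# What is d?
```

After line 1: d = {'a': 40, 'b': 3}
After line 2 (d['c'] = 40 + 3): d = {'a': 40, 'b': 3, 'c': 43}
After line 3: d = {'a': 75, 'b': 3, 'c': 43}

{'a': 75, 'b': 3, 'c': 43}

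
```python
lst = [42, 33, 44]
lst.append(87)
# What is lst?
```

[42, 33, 44, 87]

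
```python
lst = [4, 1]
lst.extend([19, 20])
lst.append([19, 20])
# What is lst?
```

After line 1: lst = [4, 1]
After line 2 (extend unpacks [19, 20]): lst = [4, 1, 19, 20]
After line 3 (append adds [19, 20] as single element): lst = [4, 1, 19, 20, [19, 20]]

[4, 1, 19, 20, [19, 20]]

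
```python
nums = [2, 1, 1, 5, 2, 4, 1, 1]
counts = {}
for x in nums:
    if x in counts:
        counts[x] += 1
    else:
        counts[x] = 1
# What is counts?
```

Initial: counts = {}, nums = [2, 1, 1, 5, 2, 4, 1, 1]
See 2: counts = {2: 1}
See 1: counts = {2: 1, 1: 1}
See 1: counts = {2: 1, 1: 2}
See 5: counts = {2: 1, 1: 2, 5: 1}
See 2: counts = {2: 2, 1: 2, 5: 1}
See 4: counts = {2: 2, 1: 2, 5: 1, 4: 1}
See 1: counts = {2: 2, 1: 3, 5: 1, 4: 1}
See 1: counts = {2: 2, 1: 4, 5: 1, 4: 1}

{2: 2, 1: 4, 5: 1, 4: 1}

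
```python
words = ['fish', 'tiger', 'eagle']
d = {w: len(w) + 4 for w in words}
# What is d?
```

{'fish': 8, 'tiger': 9, 'eagle': 9}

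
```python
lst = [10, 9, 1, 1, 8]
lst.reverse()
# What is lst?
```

[8, 1, 1, 9, 10]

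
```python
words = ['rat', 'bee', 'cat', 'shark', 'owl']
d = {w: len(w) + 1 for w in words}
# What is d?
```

{'rat': 4, 'bee': 4, 'cat': 4, 'shark': 6, 'owl': 4}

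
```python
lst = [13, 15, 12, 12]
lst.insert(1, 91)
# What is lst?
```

[13, 91, 15, 12, 12]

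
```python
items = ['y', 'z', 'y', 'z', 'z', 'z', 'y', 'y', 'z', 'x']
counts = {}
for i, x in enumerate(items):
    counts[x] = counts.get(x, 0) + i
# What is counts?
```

Initial: counts = {}, items = ['y', 'z', 'y', 'z', 'z', 'z', 'y', 'y', 'z', 'x']
i=0, x='y': counts = {'y': 0}
i=1, x='z': counts = {'y': 0, 'z': 1}
i=2, x='y': counts = {'y': 2, 'z': 1}
i=3, x='z': counts = {'y': 2, 'z': 4}
i=4, x='z': counts = {'y': 2, 'z': 8}
i=5, x='z': counts = {'y': 2, 'z': 13}
i=6, x='y': counts = {'y': 8, 'z': 13}
i=7, x='y': counts = {'y': 15, 'z': 13}
i=8, x='z': counts = {'y': 15, 'z': 21}
i=9, x='x': counts = {'y': 15, 'z': 21, 'x': 9}

{'y': 15, 'z': 21, 'x': 9}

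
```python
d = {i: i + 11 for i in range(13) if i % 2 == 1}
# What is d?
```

{1: 12, 3: 14, 5: 16, 7: 18, 9: 20, 11: 22}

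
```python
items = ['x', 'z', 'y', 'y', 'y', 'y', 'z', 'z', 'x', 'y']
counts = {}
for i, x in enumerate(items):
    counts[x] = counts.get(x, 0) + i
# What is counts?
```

Initial: counts = {}, items = ['x', 'z', 'y', 'y', 'y', 'y', 'z', 'z', 'x', 'y']
i=0, x='x': counts = {'x': 0}
i=1, x='z': counts = {'x': 0, 'z': 1}
i=2, x='y': counts = {'x': 0, 'z': 1, 'y': 2}
i=3, x='y': counts = {'x': 0, 'z': 1, 'y': 5}
i=4, x='y': counts = {'x': 0, 'z': 1, 'y': 9}
i=5, x='y': counts = {'x': 0, 'z': 1, 'y': 14}
i=6, x='z': counts = {'x': 0, 'z': 7, 'y': 14}
i=7, x='z': counts = {'x': 0, 'z': 14, 'y': 14}
i=8, x='x': counts = {'x': 8, 'z': 14, 'y': 14}
i=9, x='y': counts = {'x': 8, 'z': 14, 'y': 23}

{'x': 8, 'z': 14, 'y': 23}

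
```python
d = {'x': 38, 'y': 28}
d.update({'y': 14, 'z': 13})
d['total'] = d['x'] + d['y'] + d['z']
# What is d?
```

After line 1: d = {'x': 38, 'y': 28}
After line 2 (y overwritten, z added): d = {'x': 38, 'y': 14, 'z': 13}
After line 3 (total = 38 + 14 + 13 = 65): d = {'x': 38, 'y': 14, 'z': 13, 'total': 65}

{'x': 38, 'y': 14, 'z': 13, 'total': 65}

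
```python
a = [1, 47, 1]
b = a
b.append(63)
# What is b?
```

After line 1: a = [1, 47, 1]
After line 2 (b = a is an alias, same object): a = [1, 47, 1], b = [1, 47, 1]
After line 3 (b.append mutates the shared list): a = [1, 47, 1, 63], b = [1, 47, 1, 63]

[1, 47, 1, 63]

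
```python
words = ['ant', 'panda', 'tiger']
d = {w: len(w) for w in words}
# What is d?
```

{'ant': 3, 'panda': 5, 'tiger': 5}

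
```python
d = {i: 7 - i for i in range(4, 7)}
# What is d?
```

{4: 3, 5: 2, 6: 1}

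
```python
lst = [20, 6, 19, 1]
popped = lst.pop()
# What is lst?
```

[20, 6, 19]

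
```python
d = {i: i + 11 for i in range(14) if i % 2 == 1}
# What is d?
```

{1: 12, 3: 14, 5: 16, 7: 18, 9: 20, 11: 22, 13: 24}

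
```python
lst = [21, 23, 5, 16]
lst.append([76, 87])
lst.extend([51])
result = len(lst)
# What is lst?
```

After line 1: lst = [21, 23, 5, 16]
After line 2 (append adds [76, 87] as single element): lst = [21, 23, 5, 16, [76, 87]]
After line 3 (extend unpacks [51], adds 51): lst = [21, 23, 5, 16, [76, 87], 51]
After line 4: result = len(lst) = 6

[21, 23, 5, 16, [76, 87], 51]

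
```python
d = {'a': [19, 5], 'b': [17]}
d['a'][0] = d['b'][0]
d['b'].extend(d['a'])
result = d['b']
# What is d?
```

After line 1: d = {'a': [19, 5], 'b': [17]}
After line 2 (a[0] = b[0] = 17): d = {'a': [17, 5], 'b': [17]}
After line 3 (b.extend(a) appends [17, 5]): d = {'a': [17, 5], 'b': [17, 17, 5]}
After line 4: result = d['b'] = [17, 17, 5]

{'a': [17, 5], 'b': [17, 17, 5]}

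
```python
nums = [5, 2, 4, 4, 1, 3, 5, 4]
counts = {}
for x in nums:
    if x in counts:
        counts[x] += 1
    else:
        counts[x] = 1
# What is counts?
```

Initial: counts = {}, nums = [5, 2, 4, 4, 1, 3, 5, 4]
See 5: counts = {5: 1}
See 2: counts = {5: 1, 2: 1}
See 4: counts = {5: 1, 2: 1, 4: 1}
See 4: counts = {5: 1, 2: 1, 4: 2}
See 1: counts = {5: 1, 2: 1, 4: 2, 1: 1}
See 3: counts = {5: 1, 2: 1, 4: 2, 1: 1, 3: 1}
See 5: counts = {5: 2, 2: 1, 4: 2, 1: 1, 3: 1}
See 4: counts = {5: 2, 2: 1, 4: 3, 1: 1, 3: 1}

{5: 2, 2: 1, 4: 3, 1: 1, 3: 1}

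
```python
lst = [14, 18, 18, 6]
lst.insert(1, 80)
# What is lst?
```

[14, 80, 18, 18, 6]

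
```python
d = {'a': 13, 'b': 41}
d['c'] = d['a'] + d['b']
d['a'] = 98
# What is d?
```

After line 1: d = {'a': 13, 'b': 41}
After line 2 (d['c'] = 13 + 41): d = {'a': 13, 'b': 41, 'c': 54}
After line 3: d = {'a': 98, 'b': 41, 'c': 54}

{'a': 98, 'b': 41, 'c': 54}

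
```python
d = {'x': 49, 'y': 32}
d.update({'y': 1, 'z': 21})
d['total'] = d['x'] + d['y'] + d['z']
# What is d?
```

After line 1: d = {'x': 49, 'y': 32}
After line 2 (y overwritten, z added): d = {'x': 49, 'y': 1, 'z': 21}
After line 3 (total = 49 + 1 + 21 = 71): d = {'x': 49, 'y': 1, 'z': 21, 'total': 71}

{'x': 49, 'y': 1, 'z': 21, 'total': 71}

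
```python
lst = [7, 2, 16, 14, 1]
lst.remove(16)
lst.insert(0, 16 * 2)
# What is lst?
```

After line 1: lst = [7, 2, 16, 14, 1]
After line 2 (remove first 16): lst = [7, 2, 14, 1]
After line 3 (insert 32 at index 0): lst = [32, 7, 2, 14, 1]

[32, 7, 2, 14, 1]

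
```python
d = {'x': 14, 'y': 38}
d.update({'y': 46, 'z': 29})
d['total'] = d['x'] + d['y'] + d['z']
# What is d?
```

After line 1: d = {'x': 14, 'y': 38}
After line 2 (y overwritten, z added): d = {'x': 14, 'y': 46, 'z': 29}
After line 3 (total = 14 + 46 + 29 = 89): d = {'x': 14, 'y': 46, 'z': 29, 'total': 89}

{'x': 14, 'y': 46, 'z': 29, 'total': 89}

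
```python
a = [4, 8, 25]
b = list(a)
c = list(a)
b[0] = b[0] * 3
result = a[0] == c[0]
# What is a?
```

After line 1: a = [4, 8, 25]
After line 2 (b = list(a), copy): a = [4, 8, 25], b = [4, 8, 25]
After line 3 (c = list(a) is a copy, new object): c = [4, 8, 25]
After line 4 (b[0] = 4 * 3 = 12; only b mutates (copy)): a = [4, 8, 25], b = [12, 8, 25], c = [4, 8, 25]
After line 5 (a[0] = 4, c[0] = 4; result = True)

[4, 8, 25]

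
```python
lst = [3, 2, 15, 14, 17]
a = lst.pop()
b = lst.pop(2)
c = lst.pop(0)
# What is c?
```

After line 1: lst = [3, 2, 15, 14, 17]
After line 2 (pop() -> a = 17): lst = [3, 2, 15, 14]
After line 3 (pop(2) -> b = 15): lst = [3, 2, 14]
After line 4 (pop(0) -> c = 3): lst = [2, 14]

3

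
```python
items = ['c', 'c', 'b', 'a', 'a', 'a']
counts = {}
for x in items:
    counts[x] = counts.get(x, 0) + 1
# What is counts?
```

Initial: counts = {}, items = ['c', 'c', 'b', 'a', 'a', 'a']
See 'c': counts = {'c': 1}
See 'c': counts = {'c': 2}
See 'b': counts = {'c': 2, 'b': 1}
See 'a': counts = {'c': 2, 'b': 1, 'a': 1}
See 'a': counts = {'c': 2, 'b': 1, 'a': 2}
See 'a': counts = {'c': 2, 'b': 1, 'a': 3}

{'c': 2, 'b': 1, 'a': 3}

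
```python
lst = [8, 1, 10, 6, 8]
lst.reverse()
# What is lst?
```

[8, 6, 10, 1, 8]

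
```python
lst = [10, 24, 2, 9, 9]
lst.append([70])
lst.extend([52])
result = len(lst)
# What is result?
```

After line 1: lst = [10, 24, 2, 9, 9]
After line 2 (append adds [70] as single element): lst = [10, 24, 2, 9, 9, [70]]
After line 3 (extend unpacks [52], adds 52): lst = [10, 24, 2, 9, 9, [70], 52]
After line 4: result = len(lst) = 7

7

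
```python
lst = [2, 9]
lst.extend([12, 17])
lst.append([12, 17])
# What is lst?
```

After line 1: lst = [2, 9]
After line 2 (extend unpacks [12, 17]): lst = [2, 9, 12, 17]
After line 3 (append adds [12, 17] as single element): lst = [2, 9, 12, 17, [12, 17]]

[2, 9, 12, 17, [12, 17]]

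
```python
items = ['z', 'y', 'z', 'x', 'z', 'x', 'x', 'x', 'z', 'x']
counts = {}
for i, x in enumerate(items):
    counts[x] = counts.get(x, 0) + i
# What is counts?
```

Initial: counts = {}, items = ['z', 'y', 'z', 'x', 'z', 'x', 'x', 'x', 'z', 'x']
i=0, x='z': counts = {'z': 0}
i=1, x='y': counts = {'z': 0, 'y': 1}
i=2, x='z': counts = {'z': 2, 'y': 1}
i=3, x='x': counts = {'z': 2, 'y': 1, 'x': 3}
i=4, x='z': counts = {'z': 6, 'y': 1, 'x': 3}
i=5, x='x': counts = {'z': 6, 'y': 1, 'x': 8}
i=6, x='x': counts = {'z': 6, 'y': 1, 'x': 14}
i=7, x='x': counts = {'z': 6, 'y': 1, 'x': 21}
i=8, x='z': counts = {'z': 14, 'y': 1, 'x': 21}
i=9, x='x': counts = {'z': 14, 'y': 1, 'x': 30}

{'z': 14, 'y': 1, 'x': 30}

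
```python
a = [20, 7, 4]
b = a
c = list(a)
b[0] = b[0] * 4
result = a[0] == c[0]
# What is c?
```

After line 1: a = [20, 7, 4]
After line 2 (b = a, alias): a = [20, 7, 4], b = [20, 7, 4]
After line 3 (c = list(a) is a copy, new object): c = [20, 7, 4]
After line 4 (b[0] = 20 * 4 = 80; mutates shared a/b): a = b = [80, 7, 4], c = [20, 7, 4]
After line 5 (a[0] = 80, c[0] = 20; result = False)

[20, 7, 4]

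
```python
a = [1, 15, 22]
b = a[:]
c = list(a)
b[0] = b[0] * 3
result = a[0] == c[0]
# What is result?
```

After line 1: a = [1, 15, 22]
After line 2 (b = a[:], copy): a = [1, 15, 22], b = [1, 15, 22]
After line 3 (c = list(a) is a copy, new object): c = [1, 15, 22]
After line 4 (b[0] = 1 * 3 = 3; only b mutates (copy)): a = [1, 15, 22], b = [3, 15, 22], c = [1, 15, 22]
After line 5 (a[0] = 1, c[0] = 1; result = True)

True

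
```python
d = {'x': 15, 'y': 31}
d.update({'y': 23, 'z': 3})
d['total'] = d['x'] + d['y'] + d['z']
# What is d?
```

After line 1: d = {'x': 15, 'y': 31}
After line 2 (y overwritten, z added): d = {'x': 15, 'y': 23, 'z': 3}
After line 3 (total = 15 + 23 + 3 = 41): d = {'x': 15, 'y': 23, 'z': 3, 'total': 41}

{'x': 15, 'y': 23, 'z': 3, 'total': 41}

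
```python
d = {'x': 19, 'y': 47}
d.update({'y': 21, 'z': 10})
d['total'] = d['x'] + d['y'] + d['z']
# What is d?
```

After line 1: d = {'x': 19, 'y': 47}
After line 2 (y overwritten, z added): d = {'x': 19, 'y': 21, 'z': 10}
After line 3 (total = 19 + 21 + 10 = 50): d = {'x': 19, 'y': 21, 'z': 10, 'total': 50}

{'x': 19, 'y': 21, 'z': 10, 'total': 50}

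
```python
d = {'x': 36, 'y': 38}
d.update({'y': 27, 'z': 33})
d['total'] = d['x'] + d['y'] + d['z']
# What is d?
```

After line 1: d = {'x': 36, 'y': 38}
After line 2 (y overwritten, z added): d = {'x': 36, 'y': 27, 'z': 33}
After line 3 (total = 36 + 27 + 33 = 96): d = {'x': 36, 'y': 27, 'z': 33, 'total': 96}

{'x': 36, 'y': 27, 'z': 33, 'total': 96}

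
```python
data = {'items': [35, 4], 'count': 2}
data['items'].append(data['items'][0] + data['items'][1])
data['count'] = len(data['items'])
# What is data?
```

After line 1: data = {'items': [35, 4], 'count': 2}
After line 2 (append 35 + 4 = 39): data = {'items': [35, 4, 39], 'count': 2}
After line 3 (count = len(items) = 3): data = {'items': [35, 4, 39], 'count': 3}

{'items': [35, 4, 39], 'count': 3}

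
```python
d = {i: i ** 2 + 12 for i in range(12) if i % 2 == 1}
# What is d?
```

{1: 13, 3: 21, 5: 37, 7: 61, 9: 93, 11: 133}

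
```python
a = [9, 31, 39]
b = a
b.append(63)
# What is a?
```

After line 1: a = [9, 31, 39]
After line 2 (b = a is an alias, same object): a = [9, 31, 39], b = [9, 31, 39]
After line 3 (b.append mutates the shared list): a = [9, 31, 39, 63], b = [9, 31, 39, 63]

[9, 31, 39, 63]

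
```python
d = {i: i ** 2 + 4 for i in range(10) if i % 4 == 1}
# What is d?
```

{1: 5, 5: 29, 9: 85}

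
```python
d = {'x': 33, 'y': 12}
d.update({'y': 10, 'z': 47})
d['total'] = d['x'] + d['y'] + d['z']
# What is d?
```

After line 1: d = {'x': 33, 'y': 12}
After line 2 (y overwritten, z added): d = {'x': 33, 'y': 10, 'z': 47}
After line 3 (total = 33 + 10 + 47 = 90): d = {'x': 33, 'y': 10, 'z': 47, 'total': 90}

{'x': 33, 'y': 10, 'z': 47, 'total': 90}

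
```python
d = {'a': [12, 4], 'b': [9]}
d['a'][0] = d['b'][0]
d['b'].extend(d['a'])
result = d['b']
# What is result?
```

After line 1: d = {'a': [12, 4], 'b': [9]}
After line 2 (a[0] = b[0] = 9): d = {'a': [9, 4], 'b': [9]}
After line 3 (b.extend(a) appends [9, 4]): d = {'a': [9, 4], 'b': [9, 9, 4]}
After line 4: result = d['b'] = [9, 9, 4]

[9, 9, 4]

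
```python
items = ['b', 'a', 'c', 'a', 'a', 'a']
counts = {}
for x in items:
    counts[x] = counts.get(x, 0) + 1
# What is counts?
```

Initial: counts = {}, items = ['b', 'a', 'c', 'a', 'a', 'a']
See 'b': counts = {'b': 1}
See 'a': counts = {'b': 1, 'a': 1}
See 'c': counts = {'b': 1, 'a': 1, 'c': 1}
See 'a': counts = {'b': 1, 'a': 2, 'c': 1}
See 'a': counts = {'b': 1, 'a': 3, 'c': 1}
See 'a': counts = {'b': 1, 'a': 4, 'c': 1}

{'b': 1, 'a': 4, 'c': 1}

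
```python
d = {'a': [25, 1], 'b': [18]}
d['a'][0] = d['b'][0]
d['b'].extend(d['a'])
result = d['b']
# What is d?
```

After line 1: d = {'a': [25, 1], 'b': [18]}
After line 2 (a[0] = b[0] = 18): d = {'a': [18, 1], 'b': [18]}
After line 3 (b.extend(a) appends [18, 1]): d = {'a': [18, 1], 'b': [18, 18, 1]}
After line 4: result = d['b'] = [18, 18, 1]

{'a': [18, 1], 'b': [18, 18, 1]}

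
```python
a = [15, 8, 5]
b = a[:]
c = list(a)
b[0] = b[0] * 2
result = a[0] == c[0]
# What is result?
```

After line 1: a = [15, 8, 5]
After line 2 (b = a[:], copy): a = [15, 8, 5], b = [15, 8, 5]
After line 3 (c = list(a) is a copy, new object): c = [15, 8, 5]
After line 4 (b[0] = 15 * 2 = 30; only b mutates (copy)): a = [15, 8, 5], b = [30, 8, 5], c = [15, 8, 5]
After line 5 (a[0] = 15, c[0] = 15; result = True)

True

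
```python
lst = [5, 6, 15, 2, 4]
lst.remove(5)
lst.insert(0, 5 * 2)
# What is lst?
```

After line 1: lst = [5, 6, 15, 2, 4]
After line 2 (remove first 5): lst = [6, 15, 2, 4]
After line 3 (insert 10 at index 0): lst = [10, 6, 15, 2, 4]

[10, 6, 15, 2, 4]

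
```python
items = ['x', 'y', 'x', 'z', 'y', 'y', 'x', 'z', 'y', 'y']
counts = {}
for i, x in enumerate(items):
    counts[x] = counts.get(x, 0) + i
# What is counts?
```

Initial: counts = {}, items = ['x', 'y', 'x', 'z', 'y', 'y', 'x', 'z', 'y', 'y']
i=0, x='x': counts = {'x': 0}
i=1, x='y': counts = {'x': 0, 'y': 1}
i=2, x='x': counts = {'x': 2, 'y': 1}
i=3, x='z': counts = {'x': 2, 'y': 1, 'z': 3}
i=4, x='y': counts = {'x': 2, 'y': 5, 'z': 3}
i=5, x='y': counts = {'x': 2, 'y': 10, 'z': 3}
i=6, x='x': counts = {'x': 8, 'y': 10, 'z': 3}
i=7, x='z': counts = {'x': 8, 'y': 10, 'z': 10}
i=8, x='y': counts = {'x': 8, 'y': 18, 'z': 10}
i=9, x='y': counts = {'x': 8, 'y': 27, 'z': 10}

{'x': 8, 'y': 27, 'z': 10}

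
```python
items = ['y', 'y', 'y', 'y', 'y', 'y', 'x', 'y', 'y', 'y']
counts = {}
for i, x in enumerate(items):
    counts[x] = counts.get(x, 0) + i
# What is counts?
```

Initial: counts = {}, items = ['y', 'y', 'y', 'y', 'y', 'y', 'x', 'y', 'y', 'y']
i=0, x='y': counts = {'y': 0}
i=1, x='y': counts = {'y': 1}
i=2, x='y': counts = {'y': 3}
i=3, x='y': counts = {'y': 6}
i=4, x='y': counts = {'y': 10}
i=5, x='y': counts = {'y': 15}
i=6, x='x': counts = {'y': 15, 'x': 6}
i=7, x='y': counts = {'y': 22, 'x': 6}
i=8, x='y': counts = {'y': 30, 'x': 6}
i=9, x='y': counts = {'y': 39, 'x': 6}

{'y': 39, 'x': 6}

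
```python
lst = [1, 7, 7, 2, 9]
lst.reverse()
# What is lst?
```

[9, 2, 7, 7, 1]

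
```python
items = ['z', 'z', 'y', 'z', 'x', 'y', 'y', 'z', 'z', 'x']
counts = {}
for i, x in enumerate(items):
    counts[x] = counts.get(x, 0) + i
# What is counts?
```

Initial: counts = {}, items = ['z', 'z', 'y', 'z', 'x', 'y', 'y', 'z', 'z', 'x']
i=0, x='z': counts = {'z': 0}
i=1, x='z': counts = {'z': 1}
i=2, x='y': counts = {'z': 1, 'y': 2}
i=3, x='z': counts = {'z': 4, 'y': 2}
i=4, x='x': counts = {'z': 4, 'y': 2, 'x': 4}
i=5, x='y': counts = {'z': 4, 'y': 7, 'x': 4}
i=6, x='y': counts = {'z': 4, 'y': 13, 'x': 4}
i=7, x='z': counts = {'z': 11, 'y': 13, 'x': 4}
i=8, x='z': counts = {'z': 19, 'y': 13, 'x': 4}
i=9, x='x': counts = {'z': 19, 'y': 13, 'x': 13}

{'z': 19, 'y': 13, 'x': 13}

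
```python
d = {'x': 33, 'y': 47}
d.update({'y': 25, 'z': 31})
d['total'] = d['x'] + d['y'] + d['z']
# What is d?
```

After line 1: d = {'x': 33, 'y': 47}
After line 2 (y overwritten, z added): d = {'x': 33, 'y': 25, 'z': 31}
After line 3 (total = 33 + 25 + 31 = 89): d = {'x': 33, 'y': 25, 'z': 31, 'total': 89}

{'x': 33, 'y': 25, 'z': 31, 'total': 89}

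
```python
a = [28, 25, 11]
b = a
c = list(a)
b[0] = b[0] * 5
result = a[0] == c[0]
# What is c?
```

After line 1: a = [28, 25, 11]
After line 2 (b = a, alias): a = [28, 25, 11], b = [28, 25, 11]
After line 3 (c = list(a) is a copy, new object): c = [28, 25, 11]
After line 4 (b[0] = 28 * 5 = 140; mutates shared a/b): a = b = [140, 25, 11], c = [28, 25, 11]
After line 5 (a[0] = 140, c[0] = 28; result = False)

[28, 25, 11]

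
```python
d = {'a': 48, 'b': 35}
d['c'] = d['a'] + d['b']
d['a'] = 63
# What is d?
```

After line 1: d = {'a': 48, 'b': 35}
After line 2 (d['c'] = 48 + 35): d = {'a': 48, 'b': 35, 'c': 83}
After line 3: d = {'a': 63, 'b': 35, 'c': 83}

{'a': 63, 'b': 35, 'c': 83}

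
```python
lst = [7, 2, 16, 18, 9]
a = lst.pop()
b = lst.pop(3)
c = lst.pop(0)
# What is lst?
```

After line 1: lst = [7, 2, 16, 18, 9]
After line 2 (pop() -> a = 9): lst = [7, 2, 16, 18]
After line 3 (pop(3) -> b = 18): lst = [7, 2, 16]
After line 4 (pop(0) -> c = 7): lst = [2, 16]

[2, 16]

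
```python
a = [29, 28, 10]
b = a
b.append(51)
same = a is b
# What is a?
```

After line 1: a = [29, 28, 10]
After line 2 (b = a is an alias, same object): a = [29, 28, 10], b = [29, 28, 10]
After line 3 (b.append mutates the shared list): a = [29, 28, 10, 51], b = [29, 28, 10, 51]
After line 4 (same = a is b; same object -> True): same = True

[29, 28, 10, 51]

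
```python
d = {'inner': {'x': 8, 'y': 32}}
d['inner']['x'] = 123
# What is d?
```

After line 1: d = {'inner': {'x': 8, 'y': 32}}
After line 2 (inner x overwritten): d = {'inner': {'x': 123, 'y': 32}}

{'inner': {'x': 123, 'y': 32}}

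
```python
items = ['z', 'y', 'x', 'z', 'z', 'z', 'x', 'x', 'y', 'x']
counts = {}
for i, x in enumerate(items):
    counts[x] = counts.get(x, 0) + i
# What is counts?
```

Initial: counts = {}, items = ['z', 'y', 'x', 'z', 'z', 'z', 'x', 'x', 'y', 'x']
i=0, x='z': counts = {'z': 0}
i=1, x='y': counts = {'z': 0, 'y': 1}
i=2, x='x': counts = {'z': 0, 'y': 1, 'x': 2}
i=3, x='z': counts = {'z': 3, 'y': 1, 'x': 2}
i=4, x='z': counts = {'z': 7, 'y': 1, 'x': 2}
i=5, x='z': counts = {'z': 12, 'y': 1, 'x': 2}
i=6, x='x': counts = {'z': 12, 'y': 1, 'x': 8}
i=7, x='x': counts = {'z': 12, 'y': 1, 'x': 15}
i=8, x='y': counts = {'z': 12, 'y': 9, 'x': 15}
i=9, x='x': counts = {'z': 12, 'y': 9, 'x': 24}

{'z': 12, 'y': 9, 'x': 24}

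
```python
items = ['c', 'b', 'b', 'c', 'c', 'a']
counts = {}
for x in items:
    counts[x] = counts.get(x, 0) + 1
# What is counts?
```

Initial: counts = {}, items = ['c', 'b', 'b', 'c', 'c', 'a']
See 'c': counts = {'c': 1}
See 'b': counts = {'c': 1, 'b': 1}
See 'b': counts = {'c': 1, 'b': 2}
See 'c': counts = {'c': 2, 'b': 2}
See 'c': counts = {'c': 3, 'b': 2}
See 'a': counts = {'c': 3, 'b': 2, 'a': 1}

{'c': 3, 'b': 2, 'a': 1}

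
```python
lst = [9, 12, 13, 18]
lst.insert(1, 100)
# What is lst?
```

[9, 100, 12, 13, 18]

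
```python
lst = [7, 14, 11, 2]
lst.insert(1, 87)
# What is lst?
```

[7, 87, 14, 11, 2]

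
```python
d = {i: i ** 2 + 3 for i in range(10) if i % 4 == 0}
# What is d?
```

{0: 3, 4: 19, 8: 67}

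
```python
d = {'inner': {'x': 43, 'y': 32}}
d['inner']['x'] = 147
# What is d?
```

After line 1: d = {'inner': {'x': 43, 'y': 32}}
After line 2 (inner x overwritten): d = {'inner': {'x': 147, 'y': 32}}

{'inner': {'x': 147, 'y': 32}}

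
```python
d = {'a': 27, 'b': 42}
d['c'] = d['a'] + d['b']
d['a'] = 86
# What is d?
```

After line 1: d = {'a': 27, 'b': 42}
After line 2 (d['c'] = 27 + 42): d = {'a': 27, 'b': 42, 'c': 69}
After line 3: d = {'a': 86, 'b': 42, 'c': 69}

{'a': 86, 'b': 42, 'c': 69}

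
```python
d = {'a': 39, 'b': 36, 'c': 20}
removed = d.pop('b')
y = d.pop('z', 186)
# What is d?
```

After line 1: d = {'a': 39, 'b': 36, 'c': 20}
After line 2 (pop 'b' returns 36): d = {'a': 39, 'c': 20}, removed = 36
After line 3 (pop 'z' missing, returns default 186): d = {'a': 39, 'c': 20}, y = 186

{'a': 39, 'c': 20}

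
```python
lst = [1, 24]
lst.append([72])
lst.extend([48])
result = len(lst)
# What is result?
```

After line 1: lst = [1, 24]
After line 2 (append adds [72] as single element): lst = [1, 24, [72]]
After line 3 (extend unpacks [48], adds 48): lst = [1, 24, [72], 48]
After line 4: result = len(lst) = 4

4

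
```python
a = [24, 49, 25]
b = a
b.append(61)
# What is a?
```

After line 1: a = [24, 49, 25]
After line 2 (b = a is an alias, same object): a = [24, 49, 25], b = [24, 49, 25]
After line 3 (b.append mutates the shared list): a = [24, 49, 25, 61], b = [24, 49, 25, 61]

[24, 49, 25, 61]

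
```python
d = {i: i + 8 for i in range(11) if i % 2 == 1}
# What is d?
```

{1: 9, 3: 11, 5: 13, 7: 15, 9: 17}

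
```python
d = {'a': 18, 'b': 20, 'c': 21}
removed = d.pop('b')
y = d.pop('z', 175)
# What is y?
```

After line 1: d = {'a': 18, 'b': 20, 'c': 21}
After line 2 (pop 'b' returns 20): d = {'a': 18, 'c': 21}, removed = 20
After line 3 (pop 'z' missing, returns default 175): d = {'a': 18, 'c': 21}, y = 175

175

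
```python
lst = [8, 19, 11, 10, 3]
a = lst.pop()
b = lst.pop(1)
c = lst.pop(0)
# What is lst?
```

After line 1: lst = [8, 19, 11, 10, 3]
After line 2 (pop() -> a = 3): lst = [8, 19, 11, 10]
After line 3 (pop(1) -> b = 19): lst = [8, 11, 10]
After line 4 (pop(0) -> c = 8): lst = [11, 10]

[11, 10]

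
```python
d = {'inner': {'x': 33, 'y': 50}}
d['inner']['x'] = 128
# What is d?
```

After line 1: d = {'inner': {'x': 33, 'y': 50}}
After line 2 (inner x overwritten): d = {'inner': {'x': 128, 'y': 50}}

{'inner': {'x': 128, 'y': 50}}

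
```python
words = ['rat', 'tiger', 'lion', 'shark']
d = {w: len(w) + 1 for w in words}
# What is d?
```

{'rat': 4, 'tiger': 6, 'lion': 5, 'shark': 6}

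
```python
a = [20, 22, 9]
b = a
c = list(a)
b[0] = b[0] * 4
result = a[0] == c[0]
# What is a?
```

After line 1: a = [20, 22, 9]
After line 2 (b = a, alias): a = [20, 22, 9], b = [20, 22, 9]
After line 3 (c = list(a) is a copy, new object): c = [20, 22, 9]
After line 4 (b[0] = 20 * 4 = 80; mutates shared a/b): a = b = [80, 22, 9], c = [20, 22, 9]
After line 5 (a[0] = 80, c[0] = 20; result = False)

[80, 22, 9]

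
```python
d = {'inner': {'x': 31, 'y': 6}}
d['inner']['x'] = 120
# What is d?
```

After line 1: d = {'inner': {'x': 31, 'y': 6}}
After line 2 (inner x overwritten): d = {'inner': {'x': 120, 'y': 6}}

{'inner': {'x': 120, 'y': 6}}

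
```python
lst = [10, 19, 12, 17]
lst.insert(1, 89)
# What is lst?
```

[10, 89, 19, 12, 17]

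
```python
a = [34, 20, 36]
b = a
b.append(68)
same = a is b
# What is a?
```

After line 1: a = [34, 20, 36]
After line 2 (b = a is an alias, same object): a = [34, 20, 36], b = [34, 20, 36]
After line 3 (b.append mutates the shared list): a = [34, 20, 36, 68], b = [34, 20, 36, 68]
After line 4 (same = a is b; same object -> True): same = True

[34, 20, 36, 68]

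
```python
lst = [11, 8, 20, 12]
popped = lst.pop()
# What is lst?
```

[11, 8, 20]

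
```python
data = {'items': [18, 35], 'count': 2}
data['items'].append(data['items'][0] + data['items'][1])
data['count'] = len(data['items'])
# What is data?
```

After line 1: data = {'items': [18, 35], 'count': 2}
After line 2 (append 18 + 35 = 53): data = {'items': [18, 35, 53], 'count': 2}
After line 3 (count = len(items) = 3): data = {'items': [18, 35, 53], 'count': 3}

{'items': [18, 35, 53], 'count': 3}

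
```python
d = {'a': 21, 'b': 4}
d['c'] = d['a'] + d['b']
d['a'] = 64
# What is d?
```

After line 1: d = {'a': 21, 'b': 4}
After line 2 (d['c'] = 21 + 4): d = {'a': 21, 'b': 4, 'c': 25}
After line 3: d = {'a': 64, 'b': 4, 'c': 25}

{'a': 64, 'b': 4, 'c': 25}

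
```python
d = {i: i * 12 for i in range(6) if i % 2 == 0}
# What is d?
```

{0: 0, 2: 24, 4: 48}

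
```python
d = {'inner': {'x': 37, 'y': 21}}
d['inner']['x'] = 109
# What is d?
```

After line 1: d = {'inner': {'x': 37, 'y': 21}}
After line 2 (inner x overwritten): d = {'inner': {'x': 109, 'y': 21}}

{'inner': {'x': 109, 'y': 21}}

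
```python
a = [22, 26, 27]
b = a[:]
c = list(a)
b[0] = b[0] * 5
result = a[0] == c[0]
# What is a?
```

After line 1: a = [22, 26, 27]
After line 2 (b = a[:], copy): a = [22, 26, 27], b = [22, 26, 27]
After line 3 (c = list(a) is a copy, new object): c = [22, 26, 27]
After line 4 (b[0] = 22 * 5 = 110; only b mutates (copy)): a = [22, 26, 27], b = [110, 26, 27], c = [22, 26, 27]
After line 5 (a[0] = 22, c[0] = 22; result = True)

[22, 26, 27]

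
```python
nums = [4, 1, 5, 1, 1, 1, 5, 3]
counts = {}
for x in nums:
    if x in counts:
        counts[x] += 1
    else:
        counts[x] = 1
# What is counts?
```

Initial: counts = {}, nums = [4, 1, 5, 1, 1, 1, 5, 3]
See 4: counts = {4: 1}
See 1: counts = {4: 1, 1: 1}
See 5: counts = {4: 1, 1: 1, 5: 1}
See 1: counts = {4: 1, 1: 2, 5: 1}
See 1: counts = {4: 1, 1: 3, 5: 1}
See 1: counts = {4: 1, 1: 4, 5: 1}
See 5: counts = {4: 1, 1: 4, 5: 2}
See 3: counts = {4: 1, 1: 4, 5: 2, 3: 1}

{4: 1, 1: 4, 5: 2, 3: 1}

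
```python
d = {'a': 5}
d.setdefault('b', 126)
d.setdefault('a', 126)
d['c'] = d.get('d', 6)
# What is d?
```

After line 1: d = {'a': 5}
After line 2 (setdefault adds 'b'=126): d = {'a': 5, 'b': 126}
After line 3 (setdefault 'a' no-op, already exists): d = {'a': 5, 'b': 126}
After line 4 (get('d', 6) returns default since 'd' not in d): d = {'a': 5, 'b': 126, 'c': 6}

{'a': 5, 'b': 126, 'c': 6}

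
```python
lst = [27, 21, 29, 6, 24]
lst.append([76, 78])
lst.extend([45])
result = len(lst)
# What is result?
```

After line 1: lst = [27, 21, 29, 6, 24]
After line 2 (append adds [76, 78] as single element): lst = [27, 21, 29, 6, 24, [76, 78]]
After line 3 (extend unpacks [45], adds 45): lst = [27, 21, 29, 6, 24, [76, 78], 45]
After line 4: result = len(lst) = 7

7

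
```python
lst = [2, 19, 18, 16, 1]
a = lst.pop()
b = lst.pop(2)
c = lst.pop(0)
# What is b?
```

After line 1: lst = [2, 19, 18, 16, 1]
After line 2 (pop() -> a = 1): lst = [2, 19, 18, 16]
After line 3 (pop(2) -> b = 18): lst = [2, 19, 16]
After line 4 (pop(0) -> c = 2): lst = [19, 16]

18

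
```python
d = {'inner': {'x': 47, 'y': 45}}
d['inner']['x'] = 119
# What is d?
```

After line 1: d = {'inner': {'x': 47, 'y': 45}}
After line 2 (inner x overwritten): d = {'inner': {'x': 119, 'y': 45}}

{'inner': {'x': 119, 'y': 45}}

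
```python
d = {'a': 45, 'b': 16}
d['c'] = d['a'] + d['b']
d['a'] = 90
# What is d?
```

After line 1: d = {'a': 45, 'b': 16}
After line 2 (d['c'] = 45 + 16): d = {'a': 45, 'b': 16, 'c': 61}
After line 3: d = {'a': 90, 'b': 16, 'c': 61}

{'a': 90, 'b': 16, 'c': 61}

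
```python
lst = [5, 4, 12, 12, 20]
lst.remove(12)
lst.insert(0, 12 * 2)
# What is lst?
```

After line 1: lst = [5, 4, 12, 12, 20]
After line 2 (remove first 12): lst = [5, 4, 12, 20]
After line 3 (insert 24 at index 0): lst = [24, 5, 4, 12, 20]

[24, 5, 4, 12, 20]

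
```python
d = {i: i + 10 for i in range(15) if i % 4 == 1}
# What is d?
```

{1: 11, 5: 15, 9: 19, 13: 23}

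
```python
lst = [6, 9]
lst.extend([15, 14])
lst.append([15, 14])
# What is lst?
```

After line 1: lst = [6, 9]
After line 2 (extend unpacks [15, 14]): lst = [6, 9, 15, 14]
After line 3 (append adds [15, 14] as single element): lst = [6, 9, 15, 14, [15, 14]]

[6, 9, 15, 14, [15, 14]]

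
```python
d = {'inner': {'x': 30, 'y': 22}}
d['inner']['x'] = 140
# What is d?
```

After line 1: d = {'inner': {'x': 30, 'y': 22}}
After line 2 (inner x overwritten): d = {'inner': {'x': 140, 'y': 22}}

{'inner': {'x': 140, 'y': 22}}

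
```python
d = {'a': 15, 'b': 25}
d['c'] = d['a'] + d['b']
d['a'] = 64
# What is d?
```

After line 1: d = {'a': 15, 'b': 25}
After line 2 (d['c'] = 15 + 25): d = {'a': 15, 'b': 25, 'c': 40}
After line 3: d = {'a': 64, 'b': 25, 'c': 40}

{'a': 64, 'b': 25, 'c': 40}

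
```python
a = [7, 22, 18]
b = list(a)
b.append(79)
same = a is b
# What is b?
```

After line 1: a = [7, 22, 18]
After line 2 (b = list(a) is a shallow copy, new object): a = [7, 22, 18], b = [7, 22, 18]
After line 3 (append only mutates b): a = [7, 22, 18], b = [7, 22, 18, 79]
After line 4 (same = a is b; different objects -> False): same = False

[7, 22, 18, 79]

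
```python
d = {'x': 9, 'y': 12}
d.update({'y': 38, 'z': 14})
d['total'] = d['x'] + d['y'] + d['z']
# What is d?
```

After line 1: d = {'x': 9, 'y': 12}
After line 2 (y overwritten, z added): d = {'x': 9, 'y': 38, 'z': 14}
After line 3 (total = 9 + 38 + 14 = 61): d = {'x': 9, 'y': 38, 'z': 14, 'total': 61}

{'x': 9, 'y': 38, 'z': 14, 'total': 61}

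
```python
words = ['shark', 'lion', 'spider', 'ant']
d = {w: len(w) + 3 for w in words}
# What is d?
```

{'shark': 8, 'lion': 7, 'spider': 9, 'ant': 6}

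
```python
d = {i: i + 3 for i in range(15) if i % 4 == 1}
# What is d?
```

{1: 4, 5: 8, 9: 12, 13: 16}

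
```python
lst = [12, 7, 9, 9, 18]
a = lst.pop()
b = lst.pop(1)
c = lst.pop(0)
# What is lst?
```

After line 1: lst = [12, 7, 9, 9, 18]
After line 2 (pop() -> a = 18): lst = [12, 7, 9, 9]
After line 3 (pop(1) -> b = 7): lst = [12, 9, 9]
After line 4 (pop(0) -> c = 12): lst = [9, 9]

[9, 9]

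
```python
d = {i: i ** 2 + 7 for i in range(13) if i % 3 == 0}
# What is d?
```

{0: 7, 3: 16, 6: 43, 9: 88, 12: 151}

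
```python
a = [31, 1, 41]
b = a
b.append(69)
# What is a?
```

After line 1: a = [31, 1, 41]
After line 2 (b = a is an alias, same object): a = [31, 1, 41], b = [31, 1, 41]
After line 3 (b.append mutates the shared list): a = [31, 1, 41, 69], b = [31, 1, 41, 69]

[31, 1, 41, 69]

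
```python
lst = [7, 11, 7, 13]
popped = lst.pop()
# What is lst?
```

[7, 11, 7]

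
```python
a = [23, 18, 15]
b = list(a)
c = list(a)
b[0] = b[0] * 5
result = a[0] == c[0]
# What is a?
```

After line 1: a = [23, 18, 15]
After line 2 (b = list(a), copy): a = [23, 18, 15], b = [23, 18, 15]
After line 3 (c = list(a) is a copy, new object): c = [23, 18, 15]
After line 4 (b[0] = 23 * 5 = 115; only b mutates (copy)): a = [23, 18, 15], b = [115, 18, 15], c = [23, 18, 15]
After line 5 (a[0] = 23, c[0] = 23; result = True)

[23, 18, 15]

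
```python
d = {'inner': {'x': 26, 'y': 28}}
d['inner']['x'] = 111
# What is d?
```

After line 1: d = {'inner': {'x': 26, 'y': 28}}
After line 2 (inner x overwritten): d = {'inner': {'x': 111, 'y': 28}}

{'inner': {'x': 111, 'y': 28}}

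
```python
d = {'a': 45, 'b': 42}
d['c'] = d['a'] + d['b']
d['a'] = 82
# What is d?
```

After line 1: d = {'a': 45, 'b': 42}
After line 2 (d['c'] = 45 + 42): d = {'a': 45, 'b': 42, 'c': 87}
After line 3: d = {'a': 82, 'b': 42, 'c': 87}

{'a': 82, 'b': 42, 'c': 87}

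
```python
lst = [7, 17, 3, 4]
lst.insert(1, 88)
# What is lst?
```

[7, 88, 17, 3, 4]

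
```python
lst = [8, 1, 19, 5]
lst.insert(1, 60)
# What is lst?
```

[8, 60, 1, 19, 5]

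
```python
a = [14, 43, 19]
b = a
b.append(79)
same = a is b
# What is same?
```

After line 1: a = [14, 43, 19]
After line 2 (b = a is an alias, same object): a = [14, 43, 19], b = [14, 43, 19]
After line 3 (b.append mutates the shared list): a = [14, 43, 19, 79], b = [14, 43, 19, 79]
After line 4 (same = a is b; same object -> True): same = True

True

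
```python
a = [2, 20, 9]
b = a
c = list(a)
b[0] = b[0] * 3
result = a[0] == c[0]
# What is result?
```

After line 1: a = [2, 20, 9]
After line 2 (b = a, alias): a = [2, 20, 9], b = [2, 20, 9]
After line 3 (c = list(a) is a copy, new object): c = [2, 20, 9]
After line 4 (b[0] = 2 * 3 = 6; mutates shared a/b): a = b = [6, 20, 9], c = [2, 20, 9]
After line 5 (a[0] = 6, c[0] = 2; result = False)

False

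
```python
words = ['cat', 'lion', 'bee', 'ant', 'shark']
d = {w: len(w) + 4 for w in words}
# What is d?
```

{'cat': 7, 'lion': 8, 'bee': 7, 'ant': 7, 'shark': 9}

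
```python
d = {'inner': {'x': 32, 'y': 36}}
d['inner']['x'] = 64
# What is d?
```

After line 1: d = {'inner': {'x': 32, 'y': 36}}
After line 2 (inner x overwritten): d = {'inner': {'x': 64, 'y': 36}}

{'inner': {'x': 64, 'y': 36}}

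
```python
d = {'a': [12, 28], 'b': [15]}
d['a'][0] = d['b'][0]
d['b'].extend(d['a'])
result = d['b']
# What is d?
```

After line 1: d = {'a': [12, 28], 'b': [15]}
After line 2 (a[0] = b[0] = 15): d = {'a': [15, 28], 'b': [15]}
After line 3 (b.extend(a) appends [15, 28]): d = {'a': [15, 28], 'b': [15, 15, 28]}
After line 4: result = d['b'] = [15, 15, 28]

{'a': [15, 28], 'b': [15, 15, 28]}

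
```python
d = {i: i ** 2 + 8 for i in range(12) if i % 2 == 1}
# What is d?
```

{1: 9, 3: 17, 5: 33, 7: 57, 9: 89, 11: 129}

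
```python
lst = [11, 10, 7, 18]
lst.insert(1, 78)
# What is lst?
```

[11, 78, 10, 7, 18]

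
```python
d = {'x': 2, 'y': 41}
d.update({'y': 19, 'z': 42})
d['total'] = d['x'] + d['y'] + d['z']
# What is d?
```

After line 1: d = {'x': 2, 'y': 41}
After line 2 (y overwritten, z added): d = {'x': 2, 'y': 19, 'z': 42}
After line 3 (total = 2 + 19 + 42 = 63): d = {'x': 2, 'y': 19, 'z': 42, 'total': 63}

{'x': 2, 'y': 19, 'z': 42, 'total': 63}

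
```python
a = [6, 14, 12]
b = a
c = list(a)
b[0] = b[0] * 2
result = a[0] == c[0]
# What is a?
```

After line 1: a = [6, 14, 12]
After line 2 (b = a, alias): a = [6, 14, 12], b = [6, 14, 12]
After line 3 (c = list(a) is a copy, new object): c = [6, 14, 12]
After line 4 (b[0] = 6 * 2 = 12; mutates shared a/b): a = b = [12, 14, 12], c = [6, 14, 12]
After line 5 (a[0] = 12, c[0] = 6; result = False)

[12, 14, 12]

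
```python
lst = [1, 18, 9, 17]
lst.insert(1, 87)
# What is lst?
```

[1, 87, 18, 9, 17]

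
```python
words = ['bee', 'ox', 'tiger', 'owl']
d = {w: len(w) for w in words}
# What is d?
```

{'bee': 3, 'ox': 2, 'tiger': 5, 'owl': 3}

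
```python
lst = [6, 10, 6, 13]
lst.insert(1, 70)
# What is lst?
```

[6, 70, 10, 6, 13]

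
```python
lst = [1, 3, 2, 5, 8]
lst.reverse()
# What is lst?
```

[8, 5, 2, 3, 1]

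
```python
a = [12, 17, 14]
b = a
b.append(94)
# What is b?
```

After line 1: a = [12, 17, 14]
After line 2 (b = a is an alias, same object): a = [12, 17, 14], b = [12, 17, 14]
After line 3 (b.append mutates the shared list): a = [12, 17, 14, 94], b = [12, 17, 14, 94]

[12, 17, 14, 94]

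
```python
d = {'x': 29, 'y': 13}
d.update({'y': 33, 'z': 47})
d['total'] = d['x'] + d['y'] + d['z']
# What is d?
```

After line 1: d = {'x': 29, 'y': 13}
After line 2 (y overwritten, z added): d = {'x': 29, 'y': 33, 'z': 47}
After line 3 (total = 29 + 33 + 47 = 109): d = {'x': 29, 'y': 33, 'z': 47, 'total': 109}

{'x': 29, 'y': 33, 'z': 47, 'total': 109}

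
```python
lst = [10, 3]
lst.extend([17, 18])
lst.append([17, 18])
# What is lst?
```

After line 1: lst = [10, 3]
After line 2 (extend unpacks [17, 18]): lst = [10, 3, 17, 18]
After line 3 (append adds [17, 18] as single element): lst = [10, 3, 17, 18, [17, 18]]

[10, 3, 17, 18, [17, 18]]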